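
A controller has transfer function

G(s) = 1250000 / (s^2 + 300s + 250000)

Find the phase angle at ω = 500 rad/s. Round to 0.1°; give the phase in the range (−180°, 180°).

-90.0°

At s = jω = j500:
quadratic: (j500)² + 300·j500 + 250000 = 0 + j150000 → |·| ≈ 1.5e+05, ∠ ≈ 90.00°
∠G = 0.00° − 90.00° = -90.00°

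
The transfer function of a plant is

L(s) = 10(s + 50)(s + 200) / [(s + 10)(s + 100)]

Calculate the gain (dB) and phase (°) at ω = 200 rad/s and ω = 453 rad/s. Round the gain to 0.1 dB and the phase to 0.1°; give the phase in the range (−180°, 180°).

ω = 200: 22.3 dB, -29.6°; ω = 453: 20.6 dB, -16.4°

At s = jω = j200:
zero (s+50): 50 + j200 → |·| = √(50²+200²) = √42500 ≈ 206.16, ∠ = arctan(200/50) ≈ 75.96°
zero (s+200): 200 + j200 → |·| = √(200²+200²) = √80000 ≈ 282.84, ∠ = arctan(200/200) ≈ 45.00°
pole (s+10): 10 + j200 → |·| = √(10²+200²) = √40100 ≈ 200.25, ∠ = arctan(200/10) ≈ 87.14°
pole (s+100): 100 + j200 → |·| = √(100²+200²) = √50000 ≈ 223.61, ∠ = arctan(200/100) ≈ 63.43°
|L| = 10 · 58310 / 44778 ≈ 13.022
Gain = 20 log₁₀(13.022) ≈ 22.29 dB
∠L = 120.96° − 150.57° = -29.61°

At s = jω = j453:
zero (s+50): 50 + j453 → |·| = √(50²+453²) = √207709 ≈ 455.75, ∠ = arctan(453/50) ≈ 83.70°
zero (s+200): 200 + j453 → |·| = √(200²+453²) = √245209 ≈ 495.19, ∠ = arctan(453/200) ≈ 66.18°
pole (s+10): 10 + j453 → |·| = √(10²+453²) = √205309 ≈ 453.11, ∠ = arctan(453/10) ≈ 88.74°
pole (s+100): 100 + j453 → |·| = √(100²+453²) = √215209 ≈ 463.91, ∠ = arctan(453/100) ≈ 77.55°
|L| = 10 · 2.2568e+05 / 2.102e+05 ≈ 10.736
Gain = 20 log₁₀(10.736) ≈ 20.62 dB
∠L = 149.88° − 166.29° = -16.41°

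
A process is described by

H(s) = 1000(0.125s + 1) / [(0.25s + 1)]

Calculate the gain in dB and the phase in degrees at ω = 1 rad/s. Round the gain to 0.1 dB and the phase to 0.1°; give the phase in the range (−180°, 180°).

59.8 dB, -6.9°

At ω = 1 rad/s:
zero (1 + j1·0.125) = 1 + j0.125 → |·| ≈ 1.0078, ∠ ≈ 7.13°
pole (1 + j1·0.25) = 1 + j0.25 → |·| ≈ 1.0308, ∠ ≈ 14.04°
|H| = 1000 · 1.0078 / (1.0308) ≈ 977.69
Gain = 20 log₁₀(977.69) ≈ 59.80 dB
∠H = (7.13°) − (14.04°) = -6.91°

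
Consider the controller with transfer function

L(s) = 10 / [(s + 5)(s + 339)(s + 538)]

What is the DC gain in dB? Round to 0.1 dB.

-99.2 dB

L(0) = 10 / (5·339·538) ≈ 1.0966e-05
20 log₁₀(1.0966e-05) ≈ -99.20 dB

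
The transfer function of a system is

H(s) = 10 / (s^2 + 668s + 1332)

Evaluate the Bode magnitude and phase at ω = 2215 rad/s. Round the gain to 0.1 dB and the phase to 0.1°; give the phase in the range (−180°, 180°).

Substitute s = j2215:
Numerator: 10 = 10 + j0
Denominator: (j2215)^2 + 668(j2215) + 1332 = -4904893 + j1479620
|N| = √(10² + 0²) ≈ 10, ∠N ≈ 0.00°
|D| = √(4904893² + 1479620²) ≈ 5.1232e+06, ∠D ≈ 163.21°
|H| = 10 / 5.1232e+06 ≈ 1.9519e-06
Gain = 20 log₁₀(1.9519e-06) ≈ -114.19 dB
∠H = 0.00° − 163.21° = -163.21°

-114.2 dB, -163.2°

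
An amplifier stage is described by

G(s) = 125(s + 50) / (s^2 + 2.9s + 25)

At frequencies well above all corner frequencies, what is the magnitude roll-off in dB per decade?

Each pole contributes −20 dB/decade at high frequency; each zero contributes +20 dB/decade.
Net: 1 zero(s) − 2 pole(s) → -20 dB/decade.

-20 dB/decade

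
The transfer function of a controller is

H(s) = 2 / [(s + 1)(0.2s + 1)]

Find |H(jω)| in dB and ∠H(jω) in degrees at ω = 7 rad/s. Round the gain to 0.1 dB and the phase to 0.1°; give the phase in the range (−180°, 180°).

At ω = 7 rad/s:
pole (1 + j7·1) = 1 + j7 → |·| ≈ 7.0711, ∠ ≈ 81.87°
pole (1 + j7·0.2) = 1 + j1.4 → |·| ≈ 1.7205, ∠ ≈ 54.46°
|H| = 2 · 1 / (7.0711 · 1.7205) ≈ 0.16439
Gain = 20 log₁₀(0.16439) ≈ -15.68 dB
∠H = (0°) − (81.87° + 54.46°) = -136.33°

-15.7 dB, -136.3°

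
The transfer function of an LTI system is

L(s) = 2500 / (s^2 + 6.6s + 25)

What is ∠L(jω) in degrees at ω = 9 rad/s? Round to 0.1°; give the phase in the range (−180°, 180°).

-133.3°

At s = jω = j9:
quadratic: (j9)² + 6.6·j9 + 25 = -56 + j59.4 → |·| ≈ 81.636, ∠ ≈ 133.31°
∠L = 0.00° − 133.31° = -133.31°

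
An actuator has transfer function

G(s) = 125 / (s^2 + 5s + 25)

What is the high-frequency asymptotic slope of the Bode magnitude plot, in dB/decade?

-40 dB/decade

Each pole contributes −20 dB/decade at high frequency; each zero contributes +20 dB/decade.
Net: 0 zero(s) − 2 pole(s) → -40 dB/decade.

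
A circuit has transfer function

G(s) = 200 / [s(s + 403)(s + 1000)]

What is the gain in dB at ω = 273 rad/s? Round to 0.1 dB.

-116.8 dB

At s = jω = j273:
pole (s+403): 403 + j273 → |·| = √(403²+273²) = √236938 ≈ 486.76, ∠ = arctan(273/403) ≈ 34.11°
pole (s+1000): 1000 + j273 → |·| = √(1000²+273²) = √1074529 ≈ 1036.6, ∠ = arctan(273/1000) ≈ 15.27°
pole at origin: |s| = 273, ∠ = 90.00° (in denominator)
|G| = 200 / 1.3775e+08 ≈ 1.4519e-06
Gain = 20 log₁₀(1.4519e-06) ≈ -116.76 dB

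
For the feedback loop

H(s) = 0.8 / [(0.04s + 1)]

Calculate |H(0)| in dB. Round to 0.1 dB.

H(0) = 0.8 · 1 / 1 = 0.8
20 log₁₀(0.8) ≈ -1.94 dB

-1.9 dB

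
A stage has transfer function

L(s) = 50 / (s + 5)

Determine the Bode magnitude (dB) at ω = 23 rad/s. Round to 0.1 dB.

6.5 dB

Substitute s = j23:
Numerator: 50 = 50 + j0
Denominator: (j23) + 5 = 5 + j23
|N| = √(50² + 0²) ≈ 50, ∠N ≈ 0.00°
|D| = √(5² + 23²) ≈ 23.537, ∠D ≈ 77.74°
|L| = 50 / 23.537 ≈ 2.1243
Gain = 20 log₁₀(2.1243) ≈ 6.54 dB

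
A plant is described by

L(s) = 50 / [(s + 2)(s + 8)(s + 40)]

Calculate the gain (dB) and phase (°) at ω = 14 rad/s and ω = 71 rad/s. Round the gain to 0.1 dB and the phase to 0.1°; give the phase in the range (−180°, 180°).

ω = 14: -45.7 dB, -161.4°; ω = 71: -78.4 dB, 127.4°

At s = jω = j14:
pole (s+2): 2 + j14 → |·| = √(2²+14²) = √200 ≈ 14.142, ∠ = arctan(14/2) ≈ 81.87°
pole (s+8): 8 + j14 → |·| = √(8²+14²) = √260 ≈ 16.125, ∠ = arctan(14/8) ≈ 60.26°
pole (s+40): 40 + j14 → |·| = √(40²+14²) = √1796 ≈ 42.379, ∠ = arctan(14/40) ≈ 19.29°
|L| = 50 / 9664.1 ≈ 0.0051738
Gain = 20 log₁₀(0.0051738) ≈ -45.72 dB
∠L = 0.00° − 161.42° = -161.42°

At s = jω = j71:
pole (s+2): 2 + j71 → |·| = √(2²+71²) = √5045 ≈ 71.028, ∠ = arctan(71/2) ≈ 88.39°
pole (s+8): 8 + j71 → |·| = √(8²+71²) = √5105 ≈ 71.449, ∠ = arctan(71/8) ≈ 83.57°
pole (s+40): 40 + j71 → |·| = √(40²+71²) = √6641 ≈ 81.492, ∠ = arctan(71/40) ≈ 60.60°
|L| = 50 / 4.1356e+05 ≈ 0.0001209
Gain = 20 log₁₀(0.0001209) ≈ -78.35 dB
∠L = 0.00° − 232.56° = -232.56° ≡ 127.44° (principal value)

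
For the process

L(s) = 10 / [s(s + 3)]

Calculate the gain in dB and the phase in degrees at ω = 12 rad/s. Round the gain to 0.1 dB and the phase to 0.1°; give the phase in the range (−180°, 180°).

At s = jω = j12:
pole (s+3): 3 + j12 → |·| = √(3²+12²) = √153 ≈ 12.369, ∠ = arctan(12/3) ≈ 75.96°
pole at origin: |s| = 12, ∠ = 90.00° (in denominator)
|L| = 10 / 148.43 ≈ 0.067372
Gain = 20 log₁₀(0.067372) ≈ -23.43 dB
∠L = 0.00° − 165.96° = -165.96°

-23.4 dB, -166.0°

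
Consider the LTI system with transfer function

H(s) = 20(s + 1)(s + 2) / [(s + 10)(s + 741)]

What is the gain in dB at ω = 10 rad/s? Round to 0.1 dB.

At s = jω = j10:
zero (s+1): 1 + j10 → |·| = √(1²+10²) = √101 ≈ 10.05, ∠ = arctan(10/1) ≈ 84.29°
zero (s+2): 2 + j10 → |·| = √(2²+10²) = √104 ≈ 10.198, ∠ = arctan(10/2) ≈ 78.69°
pole (s+10): 10 + j10 → |·| = √(10²+10²) = √200 ≈ 14.142, ∠ = arctan(10/10) ≈ 45.00°
pole (s+741): 741 + j10 → |·| = √(741²+10²) = √549181 ≈ 741.07, ∠ = arctan(10/741) ≈ 0.77°
|H| = 20 · 102.49 / 10480 ≈ 0.19559
Gain = 20 log₁₀(0.19559) ≈ -14.17 dB

-14.2 dB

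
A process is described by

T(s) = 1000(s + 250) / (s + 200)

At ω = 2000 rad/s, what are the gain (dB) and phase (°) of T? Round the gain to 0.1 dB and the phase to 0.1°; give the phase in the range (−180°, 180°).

At s = jω = j2000:
zero (s+250): 250 + j2000 → |·| = √(250²+2000²) = √4062500 ≈ 2015.6, ∠ = arctan(2000/250) ≈ 82.87°
pole (s+200): 200 + j2000 → |·| = √(200²+2000²) = √4040000 ≈ 2010, ∠ = arctan(2000/200) ≈ 84.29°
|T| = 1000 · 2015.6 / 2010 ≈ 1002.8
Gain = 20 log₁₀(1002.8) ≈ 60.02 dB
∠T = 82.87° − 84.29° = -1.42°

60.0 dB, -1.4°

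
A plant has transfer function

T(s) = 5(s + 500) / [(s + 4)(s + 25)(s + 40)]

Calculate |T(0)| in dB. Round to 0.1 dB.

-4.1 dB

T(0) = 5·500 / (4·25·40) = 0.625
20 log₁₀(0.625) ≈ -4.08 dB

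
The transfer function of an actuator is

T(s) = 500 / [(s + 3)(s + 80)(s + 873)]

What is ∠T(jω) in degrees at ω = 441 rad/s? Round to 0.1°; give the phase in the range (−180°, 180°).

163.9°

At s = jω = j441:
pole (s+3): 3 + j441 → |·| = √(3²+441²) = √194490 ≈ 441.01, ∠ = arctan(441/3) ≈ 89.61°
pole (s+80): 80 + j441 → |·| = √(80²+441²) = √200881 ≈ 448.2, ∠ = arctan(441/80) ≈ 79.72°
pole (s+873): 873 + j441 → |·| = √(873²+441²) = √956610 ≈ 978.06, ∠ = arctan(441/873) ≈ 26.80°
∠T = 0.00° − 196.13° = -196.13° ≡ 163.87° (principal value)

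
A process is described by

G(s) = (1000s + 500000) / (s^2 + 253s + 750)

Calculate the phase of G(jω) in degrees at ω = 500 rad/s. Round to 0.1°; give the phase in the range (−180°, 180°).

-108.1°

Substitute s = j500:
Numerator: 1000(j500) + 500000 = 500000 + j500000
Denominator: (j500)^2 + 253(j500) + 750 = -249250 + j126500
|N| = √(500000² + 500000²) ≈ 7.0711e+05, ∠N ≈ 45.00°
|D| = √(249250² + 126500²) ≈ 2.7951e+05, ∠D ≈ 153.09°
∠G = 45.00° − 153.09° = -108.09°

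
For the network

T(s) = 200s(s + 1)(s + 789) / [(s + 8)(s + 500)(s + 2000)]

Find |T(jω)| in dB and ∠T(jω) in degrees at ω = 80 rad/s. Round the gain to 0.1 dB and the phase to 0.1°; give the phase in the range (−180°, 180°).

At s = jω = j80:
zero (s+1): 1 + j80 → |·| = √(1²+80²) = √6401 ≈ 80.006, ∠ = arctan(80/1) ≈ 89.28°
zero (s+789): 789 + j80 → |·| = √(789²+80²) = √628921 ≈ 793.05, ∠ = arctan(80/789) ≈ 5.79°
zero at origin: s = j80 → |·| = 80, ∠ = 90.00°
pole (s+8): 8 + j80 → |·| = √(8²+80²) = √6464 ≈ 80.399, ∠ = arctan(80/8) ≈ 84.29°
pole (s+500): 500 + j80 → |·| = √(500²+80²) = √256400 ≈ 506.36, ∠ = arctan(80/500) ≈ 9.09°
pole (s+2000): 2000 + j80 → |·| = √(2000²+80²) = √4006400 ≈ 2001.6, ∠ = arctan(80/2000) ≈ 2.29°
|T| = 200 · 5.0759e+06 / 8.1487e+07 ≈ 12.458
Gain = 20 log₁₀(12.458) ≈ 21.91 dB
∠T = 185.07° − 95.67° = 89.40°

21.9 dB, 89.4°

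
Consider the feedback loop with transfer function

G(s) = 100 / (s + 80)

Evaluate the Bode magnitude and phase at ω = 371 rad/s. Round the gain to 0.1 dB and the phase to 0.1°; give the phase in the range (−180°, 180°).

-11.6 dB, -77.8°

Substitute s = j371:
Numerator: 100 = 100 + j0
Denominator: (j371) + 80 = 80 + j371
|N| = √(100² + 0²) ≈ 100, ∠N ≈ 0.00°
|D| = √(80² + 371²) ≈ 379.53, ∠D ≈ 77.83°
|G| = 100 / 379.53 ≈ 0.26348
Gain = 20 log₁₀(0.26348) ≈ -11.59 dB
∠G = 0.00° − 77.83° = -77.83°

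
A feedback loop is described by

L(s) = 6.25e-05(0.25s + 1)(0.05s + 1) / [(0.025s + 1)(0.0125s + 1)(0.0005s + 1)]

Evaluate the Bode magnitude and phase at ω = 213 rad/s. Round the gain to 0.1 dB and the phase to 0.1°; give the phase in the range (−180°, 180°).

-52.8 dB, 18.7°

At ω = 213 rad/s:
zero (1 + j213·0.25) = 1 + j53.25 → |·| ≈ 53.259, ∠ ≈ 88.92°
zero (1 + j213·0.05) = 1 + j10.65 → |·| ≈ 10.697, ∠ ≈ 84.64°
pole (1 + j213·0.025) = 1 + j5.325 → |·| ≈ 5.4181, ∠ ≈ 79.36°
pole (1 + j213·0.0125) = 1 + j2.6625 → |·| ≈ 2.8441, ∠ ≈ 69.41°
pole (1 + j213·0.0005) = 1 + j0.1065 → |·| ≈ 1.0057, ∠ ≈ 6.08°
|L| = 6.25e-05 · 53.259 · 10.697 / (5.4181 · 2.8441 · 1.0057) ≈ 0.0022976
Gain = 20 log₁₀(0.0022976) ≈ -52.77 dB
∠L = (88.92° + 84.64°) − (79.36° + 69.41° + 6.08°) = 18.71°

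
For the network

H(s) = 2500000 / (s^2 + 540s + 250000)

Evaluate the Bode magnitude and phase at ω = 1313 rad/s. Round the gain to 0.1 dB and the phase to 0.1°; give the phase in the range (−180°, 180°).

At s = jω = j1313:
quadratic: (j1313)² + 540·j1313 + 250000 = -1473969 + j709020 → |·| ≈ 1.6356e+06, ∠ ≈ 154.31°
|H| = 2500000 / 1.6356e+06 ≈ 1.5285
Gain = 20 log₁₀(1.5285) ≈ 3.69 dB
∠H = 0.00° − 154.31° = -154.31°

3.7 dB, -154.3°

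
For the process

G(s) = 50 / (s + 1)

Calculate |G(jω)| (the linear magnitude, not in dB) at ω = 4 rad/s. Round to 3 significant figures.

Substitute s = j4:
Numerator: 50 = 50 + j0
Denominator: (j4) + 1 = 1 + j4
|N| = √(50² + 0²) ≈ 50, ∠N ≈ 0.00°
|D| = √(1² + 4²) ≈ 4.1231, ∠D ≈ 75.96°
|G| = 50 / 4.1231 ≈ 12.127

12.1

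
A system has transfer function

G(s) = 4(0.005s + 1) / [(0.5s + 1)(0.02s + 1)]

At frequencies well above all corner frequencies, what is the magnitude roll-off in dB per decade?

-20 dB/decade

Each pole contributes −20 dB/decade at high frequency; each zero contributes +20 dB/decade.
Net: 1 zero(s) − 2 pole(s) → -20 dB/decade.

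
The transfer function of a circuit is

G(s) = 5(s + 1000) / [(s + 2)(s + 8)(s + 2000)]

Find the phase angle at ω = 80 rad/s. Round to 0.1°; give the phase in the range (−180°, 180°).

At s = jω = j80:
zero (s+1000): 1000 + j80 → |·| = √(1000²+80²) = √1006400 ≈ 1003.2, ∠ = arctan(80/1000) ≈ 4.57°
pole (s+2): 2 + j80 → |·| = √(2²+80²) = √6404 ≈ 80.025, ∠ = arctan(80/2) ≈ 88.57°
pole (s+8): 8 + j80 → |·| = √(8²+80²) = √6464 ≈ 80.399, ∠ = arctan(80/8) ≈ 84.29°
pole (s+2000): 2000 + j80 → |·| = √(2000²+80²) = √4006400 ≈ 2001.6, ∠ = arctan(80/2000) ≈ 2.29°
∠G = 4.57° − 175.15° = -170.58°

-170.6°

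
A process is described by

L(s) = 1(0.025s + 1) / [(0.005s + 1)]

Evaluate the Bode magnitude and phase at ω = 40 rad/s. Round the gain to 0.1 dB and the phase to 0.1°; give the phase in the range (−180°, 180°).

At ω = 40 rad/s:
zero (1 + j40·0.025) = 1 + j1 → |·| ≈ 1.4142, ∠ ≈ 45.00°
pole (1 + j40·0.005) = 1 + j0.2 → |·| ≈ 1.0198, ∠ ≈ 11.31°
|L| = 1 · 1.4142 / (1.0198) ≈ 1.3867
Gain = 20 log₁₀(1.3867) ≈ 2.84 dB
∠L = (45.00°) − (11.31°) = 33.69°

2.8 dB, 33.7°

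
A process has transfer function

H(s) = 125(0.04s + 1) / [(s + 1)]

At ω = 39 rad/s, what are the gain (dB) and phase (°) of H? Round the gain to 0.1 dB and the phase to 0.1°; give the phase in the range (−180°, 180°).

15.5 dB, -31.2°

At ω = 39 rad/s:
zero (1 + j39·0.04) = 1 + j1.56 → |·| ≈ 1.853, ∠ ≈ 57.34°
pole (1 + j39·1) = 1 + j39 → |·| ≈ 39.013, ∠ ≈ 88.53°
|H| = 125 · 1.853 / (39.013) ≈ 5.9371
Gain = 20 log₁₀(5.9371) ≈ 15.47 dB
∠H = (57.34°) − (88.53°) = -31.19°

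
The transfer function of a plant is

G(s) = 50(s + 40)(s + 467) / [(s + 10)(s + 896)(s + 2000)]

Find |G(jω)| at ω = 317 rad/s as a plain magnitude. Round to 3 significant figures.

At s = jω = j317:
zero (s+40): 40 + j317 → |·| = √(40²+317²) = √102089 ≈ 319.51, ∠ = arctan(317/40) ≈ 82.81°
zero (s+467): 467 + j317 → |·| = √(467²+317²) = √318578 ≈ 564.43, ∠ = arctan(317/467) ≈ 34.17°
pole (s+10): 10 + j317 → |·| = √(10²+317²) = √100589 ≈ 317.16, ∠ = arctan(317/10) ≈ 88.19°
pole (s+896): 896 + j317 → |·| = √(896²+317²) = √903305 ≈ 950.42, ∠ = arctan(317/896) ≈ 19.48°
pole (s+2000): 2000 + j317 → |·| = √(2000²+317²) = √4100489 ≈ 2025, ∠ = arctan(317/2000) ≈ 9.01°
|G| = 50 · 1.8034e+05 / 6.1041e+08 ≈ 0.014772

0.0148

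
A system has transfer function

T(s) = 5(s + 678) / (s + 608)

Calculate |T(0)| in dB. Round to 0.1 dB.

14.9 dB

T(0) = 5·678 / (608) ≈ 5.5757
20 log₁₀(5.5757) ≈ 14.93 dB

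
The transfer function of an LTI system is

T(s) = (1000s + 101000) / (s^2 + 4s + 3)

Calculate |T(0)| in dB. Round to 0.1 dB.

T(0) = 101000 / 3 ≈ 33667
20 log₁₀(33667) ≈ 90.54 dB

90.5 dB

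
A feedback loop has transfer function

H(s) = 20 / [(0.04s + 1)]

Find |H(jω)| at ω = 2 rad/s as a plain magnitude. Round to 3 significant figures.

At ω = 2 rad/s:
pole (1 + j2·0.04) = 1 + j0.08 → |·| ≈ 1.0032, ∠ ≈ 4.57°
|H| = 20 · 1 / (1.0032) ≈ 19.936

19.9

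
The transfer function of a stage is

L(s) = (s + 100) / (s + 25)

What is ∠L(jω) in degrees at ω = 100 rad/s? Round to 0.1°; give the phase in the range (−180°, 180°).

Substitute s = j100:
Numerator: (j100) + 100 = 100 + j100
Denominator: (j100) + 25 = 25 + j100
|N| = √(100² + 100²) ≈ 141.42, ∠N ≈ 45.00°
|D| = √(25² + 100²) ≈ 103.08, ∠D ≈ 75.96°
∠L = 45.00° − 75.96° = -30.96°

-31.0°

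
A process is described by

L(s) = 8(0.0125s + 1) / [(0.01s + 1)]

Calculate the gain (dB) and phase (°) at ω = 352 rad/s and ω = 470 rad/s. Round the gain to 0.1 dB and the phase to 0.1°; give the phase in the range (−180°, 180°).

ω = 352: 19.9 dB, 3.1°; ω = 470: 19.9 dB, 2.4°

At ω = 352 rad/s:
zero (1 + j352·0.0125) = 1 + j4.4 → |·| ≈ 4.5122, ∠ ≈ 77.20°
pole (1 + j352·0.01) = 1 + j3.52 → |·| ≈ 3.6593, ∠ ≈ 74.14°
|L| = 8 · 4.5122 / (3.6593) ≈ 9.8646
Gain = 20 log₁₀(9.8646) ≈ 19.88 dB
∠L = (77.20°) − (74.14°) = 3.06°

At ω = 470 rad/s:
zero (1 + j470·0.0125) = 1 + j5.875 → |·| ≈ 5.9595, ∠ ≈ 80.34°
pole (1 + j470·0.01) = 1 + j4.7 → |·| ≈ 4.8052, ∠ ≈ 77.99°
|L| = 8 · 5.9595 / (4.8052) ≈ 9.9218
Gain = 20 log₁₀(9.9218) ≈ 19.93 dB
∠L = (80.34°) − (77.99°) = 2.35°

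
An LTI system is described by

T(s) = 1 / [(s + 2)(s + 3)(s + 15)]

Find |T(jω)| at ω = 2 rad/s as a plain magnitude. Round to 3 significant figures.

0.00648

At s = jω = j2:
pole (s+2): 2 + j2 → |·| = √(2²+2²) = √8 ≈ 2.8284, ∠ = arctan(2/2) ≈ 45.00°
pole (s+3): 3 + j2 → |·| = √(3²+2²) = √13 ≈ 3.6056, ∠ = arctan(2/3) ≈ 33.69°
pole (s+15): 15 + j2 → |·| = √(15²+2²) = √229 ≈ 15.133, ∠ = arctan(2/15) ≈ 7.59°
|T| = 1 / 154.33 ≈ 0.0064796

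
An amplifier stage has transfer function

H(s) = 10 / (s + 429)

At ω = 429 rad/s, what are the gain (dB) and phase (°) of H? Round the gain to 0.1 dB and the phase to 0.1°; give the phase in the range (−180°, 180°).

Substitute s = j429:
Numerator: 10 = 10 + j0
Denominator: (j429) + 429 = 429 + j429
|N| = √(10² + 0²) ≈ 10, ∠N ≈ 0.00°
|D| = √(429² + 429²) ≈ 606.7, ∠D ≈ 45.00°
|H| = 10 / 606.7 ≈ 0.016483
Gain = 20 log₁₀(0.016483) ≈ -35.66 dB
∠H = 0.00° − 45.00° = -45.00°

-35.7 dB, -45.0°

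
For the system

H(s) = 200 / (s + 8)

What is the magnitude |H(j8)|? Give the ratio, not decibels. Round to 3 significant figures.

17.7

Substitute s = j8:
Numerator: 200 = 200 + j0
Denominator: (j8) + 8 = 8 + j8
|N| = √(200² + 0²) ≈ 200, ∠N ≈ 0.00°
|D| = √(8² + 8²) ≈ 11.314, ∠D ≈ 45.00°
|H| = 200 / 11.314 ≈ 17.677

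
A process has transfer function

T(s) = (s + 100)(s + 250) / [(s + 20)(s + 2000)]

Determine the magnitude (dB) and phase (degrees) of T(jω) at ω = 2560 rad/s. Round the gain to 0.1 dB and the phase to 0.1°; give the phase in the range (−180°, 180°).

At s = jω = j2560:
zero (s+100): 100 + j2560 → |·| = √(100²+2560²) = √6563600 ≈ 2562, ∠ = arctan(2560/100) ≈ 87.76°
zero (s+250): 250 + j2560 → |·| = √(250²+2560²) = √6616100 ≈ 2572.2, ∠ = arctan(2560/250) ≈ 84.42°
pole (s+20): 20 + j2560 → |·| = √(20²+2560²) = √6554000 ≈ 2560.1, ∠ = arctan(2560/20) ≈ 89.55°
pole (s+2000): 2000 + j2560 → |·| = √(2000²+2560²) = √10553600 ≈ 3248.6, ∠ = arctan(2560/2000) ≈ 52.00°
|T| = 1 · 6.59e+06 / 8.3167e+06 ≈ 0.79238
Gain = 20 log₁₀(0.79238) ≈ -2.02 dB
∠T = 172.18° − 141.55° = 30.63°

-2.0 dB, 30.6°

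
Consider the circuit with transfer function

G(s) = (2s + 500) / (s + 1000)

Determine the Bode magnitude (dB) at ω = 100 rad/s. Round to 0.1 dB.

Substitute s = j100:
Numerator: 2(j100) + 500 = 500 + j200
Denominator: (j100) + 1000 = 1000 + j100
|N| = √(500² + 200²) ≈ 538.52, ∠N ≈ 21.80°
|D| = √(1000² + 100²) ≈ 1005, ∠D ≈ 5.71°
|G| = 538.52 / 1005 ≈ 0.53584
Gain = 20 log₁₀(0.53584) ≈ -5.42 dB

-5.4 dB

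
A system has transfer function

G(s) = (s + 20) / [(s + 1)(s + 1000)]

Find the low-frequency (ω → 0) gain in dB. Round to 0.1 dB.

G(0) = 1·20 / (1·1000) = 0.02
20 log₁₀(0.02) ≈ -33.98 dB

-34.0 dB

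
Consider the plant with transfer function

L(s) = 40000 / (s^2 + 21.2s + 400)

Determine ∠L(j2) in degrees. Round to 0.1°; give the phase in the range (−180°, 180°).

At s = jω = j2:
quadratic: (j2)² + 21.2·j2 + 400 = 396 + j42.4 → |·| ≈ 398.26, ∠ ≈ 6.11°
∠L = 0.00° − 6.11° = -6.11°

-6.1°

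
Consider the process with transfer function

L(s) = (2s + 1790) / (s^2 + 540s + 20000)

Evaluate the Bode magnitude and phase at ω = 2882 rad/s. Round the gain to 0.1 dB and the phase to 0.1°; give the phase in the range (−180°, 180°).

Substitute s = j2882:
Numerator: 2(j2882) + 1790 = 1790 + j5764
Denominator: (j2882)^2 + 540(j2882) + 20000 = -8285924 + j1556280
|N| = √(1790² + 5764²) ≈ 6035.5, ∠N ≈ 72.75°
|D| = √(8285924² + 1556280²) ≈ 8.4308e+06, ∠D ≈ 169.36°
|L| = 6035.5 / 8.4308e+06 ≈ 0.00071589
Gain = 20 log₁₀(0.00071589) ≈ -62.90 dB
∠L = 72.75° − 169.36° = -96.61°

-62.9 dB, -96.6°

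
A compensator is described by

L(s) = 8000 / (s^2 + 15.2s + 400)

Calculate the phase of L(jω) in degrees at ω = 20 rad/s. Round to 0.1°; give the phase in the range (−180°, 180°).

-90.0°

At s = jω = j20:
quadratic: (j20)² + 15.2·j20 + 400 = 0 + j304 → |·| ≈ 304, ∠ ≈ 90.00°
∠L = 0.00° − 90.00° = -90.00°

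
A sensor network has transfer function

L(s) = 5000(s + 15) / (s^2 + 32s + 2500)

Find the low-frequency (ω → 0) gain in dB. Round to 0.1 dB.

L(0) = 5000·15 / 2500 = 30
20 log₁₀(30) ≈ 29.54 dB

29.5 dB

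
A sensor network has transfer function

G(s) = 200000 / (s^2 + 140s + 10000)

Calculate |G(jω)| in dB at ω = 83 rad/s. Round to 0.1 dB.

24.4 dB

At s = jω = j83:
quadratic: (j83)² + 140·j83 + 10000 = 3111 + j11620 → |·| ≈ 12029, ∠ ≈ 75.01°
|G| = 200000 / 12029 ≈ 16.626
Gain = 20 log₁₀(16.626) ≈ 24.42 dB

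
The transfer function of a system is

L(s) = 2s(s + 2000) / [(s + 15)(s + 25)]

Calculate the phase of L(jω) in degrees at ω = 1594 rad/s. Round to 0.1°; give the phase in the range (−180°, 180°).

-50.0°

At s = jω = j1594:
zero (s+2000): 2000 + j1594 → |·| = √(2000²+1594²) = √6540836 ≈ 2557.5, ∠ = arctan(1594/2000) ≈ 38.55°
zero at origin: s = j1594 → |·| = 1594, ∠ = 90.00°
pole (s+15): 15 + j1594 → |·| = √(15²+1594²) = √2541061 ≈ 1594.1, ∠ = arctan(1594/15) ≈ 89.46°
pole (s+25): 25 + j1594 → |·| = √(25²+1594²) = √2541461 ≈ 1594.2, ∠ = arctan(1594/25) ≈ 89.10°
∠L = 128.55° − 178.56° = -50.01°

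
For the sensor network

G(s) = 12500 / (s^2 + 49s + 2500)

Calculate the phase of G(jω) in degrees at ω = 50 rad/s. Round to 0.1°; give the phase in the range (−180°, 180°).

-90.0°

At s = jω = j50:
quadratic: (j50)² + 49·j50 + 2500 = 0 + j2450 → |·| ≈ 2450, ∠ ≈ 90.00°
∠G = 0.00° − 90.00° = -90.00°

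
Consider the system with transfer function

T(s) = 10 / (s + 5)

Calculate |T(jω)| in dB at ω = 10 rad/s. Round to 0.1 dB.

-1.0 dB

Substitute s = j10:
Numerator: 10 = 10 + j0
Denominator: (j10) + 5 = 5 + j10
|N| = √(10² + 0²) ≈ 10, ∠N ≈ 0.00°
|D| = √(5² + 10²) ≈ 11.18, ∠D ≈ 63.43°
|T| = 10 / 11.18 ≈ 0.89445
Gain = 20 log₁₀(0.89445) ≈ -0.97 dB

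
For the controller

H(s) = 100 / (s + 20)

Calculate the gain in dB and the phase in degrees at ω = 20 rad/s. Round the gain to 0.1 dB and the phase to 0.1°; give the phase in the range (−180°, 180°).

Substitute s = j20:
Numerator: 100 = 100 + j0
Denominator: (j20) + 20 = 20 + j20
|N| = √(100² + 0²) ≈ 100, ∠N ≈ 0.00°
|D| = √(20² + 20²) ≈ 28.284, ∠D ≈ 45.00°
|H| = 100 / 28.284 ≈ 3.5356
Gain = 20 log₁₀(3.5356) ≈ 10.97 dB
∠H = 0.00° − 45.00° = -45.00°

11.0 dB, -45.0°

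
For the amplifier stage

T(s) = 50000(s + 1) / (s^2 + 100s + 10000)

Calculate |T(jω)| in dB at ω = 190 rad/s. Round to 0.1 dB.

49.4 dB

At s = jω = j190:
zero (s+1): 1 + j190 → |·| = √(1²+190²) = √36101 ≈ 190, ∠ = arctan(190/1) ≈ 89.70°
quadratic: (j190)² + 100·j190 + 10000 = -26100 + j19000 → |·| ≈ 32283, ∠ ≈ 143.95°
|T| = 50000 · 190 / 32283 ≈ 294.27
Gain = 20 log₁₀(294.27) ≈ 49.37 dB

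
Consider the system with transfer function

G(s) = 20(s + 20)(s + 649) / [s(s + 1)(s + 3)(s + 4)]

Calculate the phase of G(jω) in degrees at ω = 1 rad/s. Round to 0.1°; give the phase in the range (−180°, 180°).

At s = jω = j1:
zero (s+20): 20 + j1 → |·| = √(20²+1²) = √401 ≈ 20.025, ∠ = arctan(1/20) ≈ 2.86°
zero (s+649): 649 + j1 → |·| = √(649²+1²) = √421202 ≈ 649, ∠ = arctan(1/649) ≈ 0.09°
pole (s+1): 1 + j1 → |·| = √(1²+1²) = √2 ≈ 1.4142, ∠ = arctan(1/1) ≈ 45.00°
pole (s+3): 3 + j1 → |·| = √(3²+1²) = √10 ≈ 3.1623, ∠ = arctan(1/3) ≈ 18.43°
pole (s+4): 4 + j1 → |·| = √(4²+1²) = √17 ≈ 4.1231, ∠ = arctan(1/4) ≈ 14.04°
pole at origin: |s| = 1, ∠ = 90.00° (in denominator)
∠G = 2.95° − 167.47° = -164.52°

-164.5°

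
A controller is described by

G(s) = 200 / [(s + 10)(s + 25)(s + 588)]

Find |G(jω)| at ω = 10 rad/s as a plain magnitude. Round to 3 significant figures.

At s = jω = j10:
pole (s+10): 10 + j10 → |·| = √(10²+10²) = √200 ≈ 14.142, ∠ = arctan(10/10) ≈ 45.00°
pole (s+25): 25 + j10 → |·| = √(25²+10²) = √725 ≈ 26.926, ∠ = arctan(10/25) ≈ 21.80°
pole (s+588): 588 + j10 → |·| = √(588²+10²) = √345844 ≈ 588.09, ∠ = arctan(10/588) ≈ 0.97°
|G| = 200 / 2.2394e+05 ≈ 0.0008931

0.000893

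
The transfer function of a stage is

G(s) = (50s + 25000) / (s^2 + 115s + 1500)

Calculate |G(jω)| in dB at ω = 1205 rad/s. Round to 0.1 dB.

-27.0 dB

Substitute s = j1205:
Numerator: 50(j1205) + 25000 = 25000 + j60250
Denominator: (j1205)^2 + 115(j1205) + 1500 = -1450525 + j138575
|N| = √(25000² + 60250²) ≈ 65231, ∠N ≈ 67.46°
|D| = √(1450525² + 138575²) ≈ 1.4571e+06, ∠D ≈ 174.54°
|G| = 65231 / 1.4571e+06 ≈ 0.044768
Gain = 20 log₁₀(0.044768) ≈ -26.98 dB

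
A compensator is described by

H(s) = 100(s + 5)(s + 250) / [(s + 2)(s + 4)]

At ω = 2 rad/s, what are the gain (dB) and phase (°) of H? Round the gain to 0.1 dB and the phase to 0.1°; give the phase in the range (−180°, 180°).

80.5 dB, -49.3°

At s = jω = j2:
zero (s+5): 5 + j2 → |·| = √(5²+2²) = √29 ≈ 5.3852, ∠ = arctan(2/5) ≈ 21.80°
zero (s+250): 250 + j2 → |·| = √(250²+2²) = √62504 ≈ 250.01, ∠ = arctan(2/250) ≈ 0.46°
pole (s+2): 2 + j2 → |·| = √(2²+2²) = √8 ≈ 2.8284, ∠ = arctan(2/2) ≈ 45.00°
pole (s+4): 4 + j2 → |·| = √(4²+2²) = √20 ≈ 4.4721, ∠ = arctan(2/4) ≈ 26.57°
|H| = 100 · 1346.4 / 12.649 ≈ 10644
Gain = 20 log₁₀(10644) ≈ 80.54 dB
∠H = 22.26° − 71.57° = -49.31°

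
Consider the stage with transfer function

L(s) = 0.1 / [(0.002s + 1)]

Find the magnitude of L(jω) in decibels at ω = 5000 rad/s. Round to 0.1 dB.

At ω = 5000 rad/s:
pole (1 + j5000·0.002) = 1 + j10 → |·| ≈ 10.05, ∠ ≈ 84.29°
|L| = 0.1 · 1 / (10.05) ≈ 0.0099502
Gain = 20 log₁₀(0.0099502) ≈ -40.04 dB

-40.0 dB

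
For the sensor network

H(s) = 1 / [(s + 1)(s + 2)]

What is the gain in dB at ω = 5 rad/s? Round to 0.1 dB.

-28.8 dB

At s = jω = j5:
pole (s+1): 1 + j5 → |·| = √(1²+5²) = √26 ≈ 5.099, ∠ = arctan(5/1) ≈ 78.69°
pole (s+2): 2 + j5 → |·| = √(2²+5²) = √29 ≈ 5.3852, ∠ = arctan(5/2) ≈ 68.20°
|H| = 1 / 27.459 ≈ 0.036418
Gain = 20 log₁₀(0.036418) ≈ -28.77 dB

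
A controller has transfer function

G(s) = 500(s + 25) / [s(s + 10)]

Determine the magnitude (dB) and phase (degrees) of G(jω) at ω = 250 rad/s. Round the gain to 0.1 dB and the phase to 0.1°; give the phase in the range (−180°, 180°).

At s = jω = j250:
zero (s+25): 25 + j250 → |·| = √(25²+250²) = √63125 ≈ 251.25, ∠ = arctan(250/25) ≈ 84.29°
pole (s+10): 10 + j250 → |·| = √(10²+250²) = √62600 ≈ 250.2, ∠ = arctan(250/10) ≈ 87.71°
pole at origin: |s| = 250, ∠ = 90.00° (in denominator)
|G| = 500 · 251.25 / 62550 ≈ 2.0084
Gain = 20 log₁₀(2.0084) ≈ 6.06 dB
∠G = 84.29° − 177.71° = -93.42°

6.1 dB, -93.4°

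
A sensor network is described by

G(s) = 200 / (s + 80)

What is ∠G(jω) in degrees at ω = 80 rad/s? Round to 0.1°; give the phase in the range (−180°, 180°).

-45.0°

At s = jω = j80:
pole (s+80): 80 + j80 → |·| = √(80²+80²) = √12800 ≈ 113.14, ∠ = arctan(80/80) ≈ 45.00°
∠G = 0.00° − 45.00° = -45.00°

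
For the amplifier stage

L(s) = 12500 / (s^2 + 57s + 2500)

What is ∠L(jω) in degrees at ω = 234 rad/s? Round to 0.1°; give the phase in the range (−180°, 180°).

-165.7°

At s = jω = j234:
quadratic: (j234)² + 57·j234 + 2500 = -52256 + j13338 → |·| ≈ 53931, ∠ ≈ 165.68°
∠L = 0.00° − 165.68° = -165.68°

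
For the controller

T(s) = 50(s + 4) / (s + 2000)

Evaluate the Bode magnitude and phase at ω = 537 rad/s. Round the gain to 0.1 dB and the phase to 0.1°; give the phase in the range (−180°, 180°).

At s = jω = j537:
zero (s+4): 4 + j537 → |·| = √(4²+537²) = √288385 ≈ 537.01, ∠ = arctan(537/4) ≈ 89.57°
pole (s+2000): 2000 + j537 → |·| = √(2000²+537²) = √4288369 ≈ 2070.8, ∠ = arctan(537/2000) ≈ 15.03°
|T| = 50 · 537.01 / 2070.8 ≈ 12.966
Gain = 20 log₁₀(12.966) ≈ 22.26 dB
∠T = 89.57° − 15.03° = 74.54°

22.3 dB, 74.5°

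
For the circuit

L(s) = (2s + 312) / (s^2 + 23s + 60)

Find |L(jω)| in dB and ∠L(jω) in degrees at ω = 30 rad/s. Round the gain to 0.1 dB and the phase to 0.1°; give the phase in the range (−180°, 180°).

Substitute s = j30:
Numerator: 2(j30) + 312 = 312 + j60
Denominator: (j30)^2 + 23(j30) + 60 = -840 + j690
|N| = √(312² + 60²) ≈ 317.72, ∠N ≈ 10.89°
|D| = √(840² + 690²) ≈ 1087.1, ∠D ≈ 140.60°
|L| = 317.72 / 1087.1 ≈ 0.29226
Gain = 20 log₁₀(0.29226) ≈ -10.68 dB
∠L = 10.89° − 140.60° = -129.71°

-10.7 dB, -129.7°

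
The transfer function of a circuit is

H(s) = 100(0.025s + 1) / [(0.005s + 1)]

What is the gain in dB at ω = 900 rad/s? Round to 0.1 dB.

At ω = 900 rad/s:
zero (1 + j900·0.025) = 1 + j22.5 → |·| ≈ 22.522, ∠ ≈ 87.46°
pole (1 + j900·0.005) = 1 + j4.5 → |·| ≈ 4.6098, ∠ ≈ 77.47°
|H| = 100 · 22.522 / (4.6098) ≈ 488.57
Gain = 20 log₁₀(488.57) ≈ 53.78 dB

53.8 dB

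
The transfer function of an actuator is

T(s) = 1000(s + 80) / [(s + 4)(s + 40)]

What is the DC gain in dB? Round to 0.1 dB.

54.0 dB

T(0) = 1000·80 / (4·40) = 500
20 log₁₀(500) ≈ 53.98 dB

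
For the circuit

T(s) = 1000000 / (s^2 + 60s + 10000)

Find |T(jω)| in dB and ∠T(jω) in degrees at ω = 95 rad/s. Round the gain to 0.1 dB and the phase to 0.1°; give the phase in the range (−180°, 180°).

At s = jω = j95:
quadratic: (j95)² + 60·j95 + 10000 = 975 + j5700 → |·| ≈ 5782.8, ∠ ≈ 80.29°
|T| = 1000000 / 5782.8 ≈ 172.93
Gain = 20 log₁₀(172.93) ≈ 44.76 dB
∠T = 0.00° − 80.29° = -80.29°

44.8 dB, -80.3°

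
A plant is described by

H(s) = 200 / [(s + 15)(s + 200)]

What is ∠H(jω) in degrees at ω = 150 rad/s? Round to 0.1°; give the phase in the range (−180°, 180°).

-121.2°

At s = jω = j150:
pole (s+15): 15 + j150 → |·| = √(15²+150²) = √22725 ≈ 150.75, ∠ = arctan(150/15) ≈ 84.29°
pole (s+200): 200 + j150 → |·| = √(200²+150²) = √62500 ≈ 250, ∠ = arctan(150/200) ≈ 36.87°
∠H = 0.00° − 121.16° = -121.16°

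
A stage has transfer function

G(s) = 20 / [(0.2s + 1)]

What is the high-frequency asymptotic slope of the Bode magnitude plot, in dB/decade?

Each pole contributes −20 dB/decade at high frequency; each zero contributes +20 dB/decade.
Net: 0 zero(s) − 1 pole(s) → -20 dB/decade.

-20 dB/decade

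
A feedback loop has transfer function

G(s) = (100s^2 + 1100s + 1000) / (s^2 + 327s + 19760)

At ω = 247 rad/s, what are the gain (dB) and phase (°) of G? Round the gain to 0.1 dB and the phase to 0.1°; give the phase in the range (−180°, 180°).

Substitute s = j247:
Numerator: 100(j247)^2 + 1100(j247) + 1000 = -6099900 + j271700
Denominator: (j247)^2 + 327(j247) + 19760 = -41249 + j80769
|N| = √(6099900² + 271700²) ≈ 6.1059e+06, ∠N ≈ 177.45°
|D| = √(41249² + 80769²) ≈ 90692, ∠D ≈ 117.05°
|G| = 6.1059e+06 / 90692 ≈ 67.326
Gain = 20 log₁₀(67.326) ≈ 36.56 dB
∠G = 177.45° − 117.05° = 60.40°

36.6 dB, 60.4°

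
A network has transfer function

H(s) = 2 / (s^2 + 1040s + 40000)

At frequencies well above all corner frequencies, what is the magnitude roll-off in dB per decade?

Each pole contributes −20 dB/decade at high frequency; each zero contributes +20 dB/decade.
Net: 0 zero(s) − 2 pole(s) → -40 dB/decade.

-40 dB/decade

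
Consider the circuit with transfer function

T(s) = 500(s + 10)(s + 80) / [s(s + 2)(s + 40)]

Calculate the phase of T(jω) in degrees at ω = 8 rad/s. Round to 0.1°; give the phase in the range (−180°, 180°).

-132.9°

At s = jω = j8:
zero (s+10): 10 + j8 → |·| = √(10²+8²) = √164 ≈ 12.806, ∠ = arctan(8/10) ≈ 38.66°
zero (s+80): 80 + j8 → |·| = √(80²+8²) = √6464 ≈ 80.399, ∠ = arctan(8/80) ≈ 5.71°
pole (s+2): 2 + j8 → |·| = √(2²+8²) = √68 ≈ 8.2462, ∠ = arctan(8/2) ≈ 75.96°
pole (s+40): 40 + j8 → |·| = √(40²+8²) = √1664 ≈ 40.792, ∠ = arctan(8/40) ≈ 11.31°
pole at origin: |s| = 8, ∠ = 90.00° (in denominator)
∠T = 44.37° − 177.27° = -132.90°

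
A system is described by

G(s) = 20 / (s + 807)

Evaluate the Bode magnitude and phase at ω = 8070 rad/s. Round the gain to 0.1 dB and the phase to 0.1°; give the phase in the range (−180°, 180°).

Substitute s = j8070:
Numerator: 20 = 20 + j0
Denominator: (j8070) + 807 = 807 + j8070
|N| = √(20² + 0²) ≈ 20, ∠N ≈ 0.00°
|D| = √(807² + 8070²) ≈ 8110.2, ∠D ≈ 84.29°
|G| = 20 / 8110.2 ≈ 0.002466
Gain = 20 log₁₀(0.002466) ≈ -52.16 dB
∠G = 0.00° − 84.29° = -84.29°

-52.2 dB, -84.3°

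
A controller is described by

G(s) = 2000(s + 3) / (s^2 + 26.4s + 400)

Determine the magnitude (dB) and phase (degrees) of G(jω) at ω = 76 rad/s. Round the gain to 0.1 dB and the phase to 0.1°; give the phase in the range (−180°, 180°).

At s = jω = j76:
zero (s+3): 3 + j76 → |·| = √(3²+76²) = √5785 ≈ 76.059, ∠ = arctan(76/3) ≈ 87.74°
quadratic: (j76)² + 26.4·j76 + 400 = -5376 + j2006.4 → |·| ≈ 5738.2, ∠ ≈ 159.53°
|G| = 2000 · 76.059 / 5738.2 ≈ 26.51
Gain = 20 log₁₀(26.51) ≈ 28.47 dB
∠G = 87.74° − 159.53° = -71.79°

28.5 dB, -71.8°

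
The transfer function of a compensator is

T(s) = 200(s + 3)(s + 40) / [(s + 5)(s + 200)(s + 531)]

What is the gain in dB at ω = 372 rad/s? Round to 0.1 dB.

-11.3 dB

At s = jω = j372:
zero (s+3): 3 + j372 → |·| = √(3²+372²) = √138393 ≈ 372.01, ∠ = arctan(372/3) ≈ 89.54°
zero (s+40): 40 + j372 → |·| = √(40²+372²) = √139984 ≈ 374.14, ∠ = arctan(372/40) ≈ 83.86°
pole (s+5): 5 + j372 → |·| = √(5²+372²) = √138409 ≈ 372.03, ∠ = arctan(372/5) ≈ 89.23°
pole (s+200): 200 + j372 → |·| = √(200²+372²) = √178384 ≈ 422.36, ∠ = arctan(372/200) ≈ 61.74°
pole (s+531): 531 + j372 → |·| = √(531²+372²) = √420345 ≈ 648.34, ∠ = arctan(372/531) ≈ 35.01°
|T| = 200 · 1.3918e+05 / 1.0187e+08 ≈ 0.27325
Gain = 20 log₁₀(0.27325) ≈ -11.27 dB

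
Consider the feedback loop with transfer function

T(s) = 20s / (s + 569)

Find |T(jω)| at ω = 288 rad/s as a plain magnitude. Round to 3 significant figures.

At s = jω = j288:
zero at origin: s = j288 → |·| = 288, ∠ = 90.00°
pole (s+569): 569 + j288 → |·| = √(569²+288²) = √406705 ≈ 637.73, ∠ = arctan(288/569) ≈ 26.85°
|T| = 20 · 288 / 637.73 ≈ 9.032

9.03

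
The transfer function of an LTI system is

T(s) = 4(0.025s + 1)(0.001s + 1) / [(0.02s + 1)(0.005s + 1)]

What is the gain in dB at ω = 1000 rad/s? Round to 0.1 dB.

2.8 dB

At ω = 1000 rad/s:
zero (1 + j1000·0.025) = 1 + j25 → |·| ≈ 25.02, ∠ ≈ 87.71°
zero (1 + j1000·0.001) = 1 + j1 → |·| ≈ 1.4142, ∠ ≈ 45.00°
pole (1 + j1000·0.02) = 1 + j20 → |·| ≈ 20.025, ∠ ≈ 87.14°
pole (1 + j1000·0.005) = 1 + j5 → |·| ≈ 5.099, ∠ ≈ 78.69°
|T| = 4 · 25.02 · 1.4142 / (20.025 · 5.099) ≈ 1.3861
Gain = 20 log₁₀(1.3861) ≈ 2.84 dB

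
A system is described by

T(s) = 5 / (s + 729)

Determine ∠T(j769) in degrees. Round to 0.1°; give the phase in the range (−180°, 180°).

At s = jω = j769:
pole (s+729): 729 + j769 → |·| = √(729²+769²) = √1122802 ≈ 1059.6, ∠ = arctan(769/729) ≈ 46.53°
∠T = 0.00° − 46.53° = -46.53°

-46.5°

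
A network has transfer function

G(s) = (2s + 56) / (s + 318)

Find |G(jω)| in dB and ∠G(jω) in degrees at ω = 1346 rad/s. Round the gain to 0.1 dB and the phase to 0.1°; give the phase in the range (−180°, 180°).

Substitute s = j1346:
Numerator: 2(j1346) + 56 = 56 + j2692
Denominator: (j1346) + 318 = 318 + j1346
|N| = √(56² + 2692²) ≈ 2692.6, ∠N ≈ 88.81°
|D| = √(318² + 1346²) ≈ 1383.1, ∠D ≈ 76.71°
|G| = 2692.6 / 1383.1 ≈ 1.9468
Gain = 20 log₁₀(1.9468) ≈ 5.79 dB
∠G = 88.81° − 76.71° = 12.10°

5.8 dB, 12.1°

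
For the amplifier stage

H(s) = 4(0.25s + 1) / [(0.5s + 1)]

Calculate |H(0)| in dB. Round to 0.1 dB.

H(0) = 4 · 1 / 1 = 4
20 log₁₀(4) ≈ 12.04 dB

12.0 dB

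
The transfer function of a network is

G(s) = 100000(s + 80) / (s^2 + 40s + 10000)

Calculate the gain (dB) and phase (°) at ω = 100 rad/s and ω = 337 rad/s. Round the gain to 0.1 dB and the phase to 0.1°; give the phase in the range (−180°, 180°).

ω = 100: 70.1 dB, -38.7°; ω = 337: 50.4 dB, -95.9°

At s = jω = j100:
zero (s+80): 80 + j100 → |·| = √(80²+100²) = √16400 ≈ 128.06, ∠ = arctan(100/80) ≈ 51.34°
quadratic: (j100)² + 40·j100 + 10000 = 0 + j4000 → |·| ≈ 4000, ∠ ≈ 90.00°
|G| = 100000 · 128.06 / 4000 ≈ 3201.5
Gain = 20 log₁₀(3201.5) ≈ 70.11 dB
∠G = 51.34° − 90.00° = -38.66°

At s = jω = j337:
zero (s+80): 80 + j337 → |·| = √(80²+337²) = √119969 ≈ 346.37, ∠ = arctan(337/80) ≈ 76.65°
quadratic: (j337)² + 40·j337 + 10000 = -103569 + j13480 → |·| ≈ 1.0444e+05, ∠ ≈ 172.58°
|G| = 100000 · 346.37 / 1.0444e+05 ≈ 331.64
Gain = 20 log₁₀(331.64) ≈ 50.41 dB
∠G = 76.65° − 172.58° = -95.93°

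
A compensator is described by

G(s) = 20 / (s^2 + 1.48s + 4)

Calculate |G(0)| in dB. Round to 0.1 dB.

G(0) = 20 / 4 = 5
20 log₁₀(5) ≈ 13.98 dB

14.0 dB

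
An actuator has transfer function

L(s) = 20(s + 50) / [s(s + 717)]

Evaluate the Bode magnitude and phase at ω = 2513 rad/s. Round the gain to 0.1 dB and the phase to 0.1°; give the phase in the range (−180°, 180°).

-42.3 dB, -75.2°

At s = jω = j2513:
zero (s+50): 50 + j2513 → |·| = √(50²+2513²) = √6317669 ≈ 2513.5, ∠ = arctan(2513/50) ≈ 88.86°
pole (s+717): 717 + j2513 → |·| = √(717²+2513²) = √6829258 ≈ 2613.3, ∠ = arctan(2513/717) ≈ 74.08°
pole at origin: |s| = 2513, ∠ = 90.00° (in denominator)
|L| = 20 · 2513.5 / 6.5672e+06 ≈ 0.0076547
Gain = 20 log₁₀(0.0076547) ≈ -42.32 dB
∠L = 88.86° − 164.08° = -75.22°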